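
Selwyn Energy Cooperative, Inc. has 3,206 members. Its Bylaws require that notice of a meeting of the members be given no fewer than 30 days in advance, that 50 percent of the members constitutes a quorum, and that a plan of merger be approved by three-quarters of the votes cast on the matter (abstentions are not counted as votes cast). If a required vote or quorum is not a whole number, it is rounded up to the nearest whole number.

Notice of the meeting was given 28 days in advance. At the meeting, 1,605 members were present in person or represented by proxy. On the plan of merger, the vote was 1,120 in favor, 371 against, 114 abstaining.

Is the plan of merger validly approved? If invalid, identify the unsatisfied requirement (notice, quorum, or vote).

Notice: 28 days given; 30 required. Not satisfied.
Quorum: 50% of 3,206 = 1,603; 1,605 present. Satisfied.
Vote: requires three-fourths of the votes cast (1,605 − 114 abstaining = 1,491); 3/4 of 1491 = 1118.25, rounded up to 1119, so 1,119 needed; 1,120 in favor. Satisfied.

Invalid — notice requirement not satisfied.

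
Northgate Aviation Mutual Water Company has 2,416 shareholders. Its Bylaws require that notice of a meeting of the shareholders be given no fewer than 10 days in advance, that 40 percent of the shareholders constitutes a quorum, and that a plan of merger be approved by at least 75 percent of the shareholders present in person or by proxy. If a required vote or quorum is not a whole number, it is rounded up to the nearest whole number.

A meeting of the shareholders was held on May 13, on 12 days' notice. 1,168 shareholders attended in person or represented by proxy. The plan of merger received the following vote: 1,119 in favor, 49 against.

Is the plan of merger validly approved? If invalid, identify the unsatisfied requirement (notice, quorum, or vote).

Notice: 12 days given; 10 required. Satisfied.
Quorum: 40% of 2,416 = 966.40, rounded up to 967; 1,168 present. Satisfied.
Vote: requires three-fourths of those present (1,168); 3/4 of 1168 = 876, so 876 needed; 1,119 in favor. Satisfied.

Valid — all requirements satisfied.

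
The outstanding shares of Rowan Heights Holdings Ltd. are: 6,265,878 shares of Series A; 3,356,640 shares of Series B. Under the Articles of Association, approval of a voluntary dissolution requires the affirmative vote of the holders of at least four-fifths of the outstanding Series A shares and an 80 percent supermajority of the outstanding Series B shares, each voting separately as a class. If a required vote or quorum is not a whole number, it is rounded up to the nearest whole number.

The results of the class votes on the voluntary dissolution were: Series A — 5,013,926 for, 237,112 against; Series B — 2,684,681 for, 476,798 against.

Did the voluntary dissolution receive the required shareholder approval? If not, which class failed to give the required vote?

Not approved — the Series B shares did not give the required vote.

Series A: 4/5 of 6265878 = 5012702.40, rounded up to 5012703; 5,012,703 required, 5,013,926 in favor — approved.
Series B: 4/5 of 3356640 = 2685312; 2,685,312 required, 2,684,681 in favor — not approved.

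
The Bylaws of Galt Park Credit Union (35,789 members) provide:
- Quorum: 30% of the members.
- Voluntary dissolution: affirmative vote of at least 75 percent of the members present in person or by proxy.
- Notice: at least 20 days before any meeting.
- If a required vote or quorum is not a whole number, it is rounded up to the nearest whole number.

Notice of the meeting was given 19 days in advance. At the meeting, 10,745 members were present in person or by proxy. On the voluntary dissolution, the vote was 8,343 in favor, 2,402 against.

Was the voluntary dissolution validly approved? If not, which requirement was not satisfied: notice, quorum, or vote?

Notice: 19 days given; 20 required. Not satisfied.
Quorum: 30% of 35,789 = 10,736.70, rounded up to 10,737; 10,745 present. Satisfied.
Vote: requires three-fourths of those present (10,745); 3/4 of 10745 = 8058.75, rounded up to 8059, so 8,059 needed; 8,343 in favor. Satisfied.

Invalid — notice requirement not satisfied.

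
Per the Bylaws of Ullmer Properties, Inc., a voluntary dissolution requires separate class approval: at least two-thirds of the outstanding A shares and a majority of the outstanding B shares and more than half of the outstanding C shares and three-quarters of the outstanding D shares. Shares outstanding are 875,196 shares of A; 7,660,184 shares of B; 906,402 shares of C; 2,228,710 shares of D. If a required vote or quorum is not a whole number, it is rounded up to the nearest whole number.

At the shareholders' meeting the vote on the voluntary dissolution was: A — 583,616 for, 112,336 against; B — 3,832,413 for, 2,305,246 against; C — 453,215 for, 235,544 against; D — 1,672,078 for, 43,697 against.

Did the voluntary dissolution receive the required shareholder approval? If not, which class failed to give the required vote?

A: 2/3 of 875196 = 583464; 583,464 required, 583,616 in favor — approved.
B: a majority of 7660184 is 3830093; 3,830,093 required, 3,832,413 in favor — approved.
C: a majority of 906402 is 453202; 453,202 required, 453,215 in favor — approved.
D: 3/4 of 2228710 = 1671532.50, rounded up to 1671533; 1,671,533 required, 1,672,078 in favor — approved.

Approved — every class gave the required vote.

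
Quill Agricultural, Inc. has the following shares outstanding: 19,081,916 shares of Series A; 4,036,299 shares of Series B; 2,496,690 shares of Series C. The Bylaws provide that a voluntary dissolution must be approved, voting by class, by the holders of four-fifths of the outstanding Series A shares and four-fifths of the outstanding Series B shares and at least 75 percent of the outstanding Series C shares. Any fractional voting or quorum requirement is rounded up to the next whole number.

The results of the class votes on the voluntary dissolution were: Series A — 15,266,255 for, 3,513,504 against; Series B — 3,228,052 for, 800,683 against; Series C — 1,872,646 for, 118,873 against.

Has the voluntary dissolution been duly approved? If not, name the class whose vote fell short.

Not approved — the Series B shares did not give the required vote.

Series A: 4/5 of 19081916 = 15265532.80, rounded up to 15265533; 15,265,533 required, 15,266,255 in favor — approved.
Series B: 4/5 of 4036299 = 3229039.20, rounded up to 3229040; 3,229,040 required, 3,228,052 in favor — not approved.
Series C: 3/4 of 2496690 = 1872517.50, rounded up to 1872518; 1,872,518 required, 1,872,646 in favor — approved.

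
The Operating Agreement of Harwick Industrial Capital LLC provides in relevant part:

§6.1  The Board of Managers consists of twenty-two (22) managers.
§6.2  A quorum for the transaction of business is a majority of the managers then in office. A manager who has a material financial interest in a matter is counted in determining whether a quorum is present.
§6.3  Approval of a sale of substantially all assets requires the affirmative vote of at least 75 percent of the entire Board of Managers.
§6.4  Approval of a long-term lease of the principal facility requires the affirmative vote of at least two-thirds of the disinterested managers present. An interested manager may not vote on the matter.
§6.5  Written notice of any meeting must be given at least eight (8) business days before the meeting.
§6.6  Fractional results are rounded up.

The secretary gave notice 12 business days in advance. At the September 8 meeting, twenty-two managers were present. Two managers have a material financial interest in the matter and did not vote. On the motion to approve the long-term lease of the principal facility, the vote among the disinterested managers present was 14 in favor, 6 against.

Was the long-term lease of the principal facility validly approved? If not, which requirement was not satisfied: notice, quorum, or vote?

Notice: 12 business days given; 8 required (12 ≥ 8). Satisfied.
Quorum: 22 present (interested managers count toward quorum); quorum is 12. Satisfied.
Vote: the long-term lease of the principal facility requires two-thirds of the disinterested managers present (22 − 2 = 20). 2/3 of 20 = 13.33, rounded up to 14, so 14 affirmative votes are needed; 14 voted in favor. Satisfied.

Valid — all requirements satisfied.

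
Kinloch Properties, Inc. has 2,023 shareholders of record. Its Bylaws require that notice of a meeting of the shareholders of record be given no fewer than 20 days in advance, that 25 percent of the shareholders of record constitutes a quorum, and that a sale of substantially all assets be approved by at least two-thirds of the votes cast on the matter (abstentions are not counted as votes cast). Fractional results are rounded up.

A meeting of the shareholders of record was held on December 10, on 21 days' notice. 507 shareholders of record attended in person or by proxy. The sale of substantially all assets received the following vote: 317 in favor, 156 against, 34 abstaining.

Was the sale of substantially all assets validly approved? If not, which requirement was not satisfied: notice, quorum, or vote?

Notice: 21 days given; 20 required. Satisfied.
Quorum: 25% of 2,023 = 505.75, rounded up to 506; 507 present. Satisfied.
Vote: requires two-thirds of the votes cast (507 − 34 abstaining = 473); 2/3 of 473 = 315.33, rounded up to 316, so 316 needed; 317 in favor. Satisfied.

Valid — all requirements satisfied.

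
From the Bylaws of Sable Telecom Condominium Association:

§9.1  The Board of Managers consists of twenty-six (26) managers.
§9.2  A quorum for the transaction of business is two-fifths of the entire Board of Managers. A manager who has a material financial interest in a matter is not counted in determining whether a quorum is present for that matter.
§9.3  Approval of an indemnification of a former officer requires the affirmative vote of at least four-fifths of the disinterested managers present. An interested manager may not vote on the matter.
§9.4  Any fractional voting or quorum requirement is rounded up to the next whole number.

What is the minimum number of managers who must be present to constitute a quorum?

2/5 of 26 = 10.40, rounded up to 11.

11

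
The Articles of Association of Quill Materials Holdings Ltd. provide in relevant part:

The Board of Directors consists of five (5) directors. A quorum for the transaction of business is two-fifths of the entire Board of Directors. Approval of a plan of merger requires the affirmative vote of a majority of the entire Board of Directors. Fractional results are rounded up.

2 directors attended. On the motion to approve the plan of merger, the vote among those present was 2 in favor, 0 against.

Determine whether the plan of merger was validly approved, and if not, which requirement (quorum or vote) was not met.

Invalid — vote requirement not satisfied.

Quorum: 2 present; quorum is 2. Satisfied.
Vote: the plan of merger requires a majority of the entire Board of Directors (5). A majority of 5 is 3, so 3 affirmative votes are needed; 2 voted in favor. Not satisfied.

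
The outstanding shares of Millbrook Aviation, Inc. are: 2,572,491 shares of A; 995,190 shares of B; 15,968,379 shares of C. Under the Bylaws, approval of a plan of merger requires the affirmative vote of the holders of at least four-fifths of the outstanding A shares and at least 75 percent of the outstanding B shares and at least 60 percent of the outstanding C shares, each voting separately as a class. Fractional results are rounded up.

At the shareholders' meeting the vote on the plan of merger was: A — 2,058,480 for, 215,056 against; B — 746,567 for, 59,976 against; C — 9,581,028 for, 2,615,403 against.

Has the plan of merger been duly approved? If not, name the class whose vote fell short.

Approved — every class gave the required vote.

A: 4/5 of 2572491 = 2057992.80, rounded up to 2057993; 2,057,993 required, 2,058,480 in favor — approved.
B: 3/4 of 995190 = 746392.50, rounded up to 746393; 746,393 required, 746,567 in favor — approved.
C: 3/5 of 15968379 = 9581027.40, rounded up to 9581028; 9,581,028 required, 9,581,028 in favor — approved.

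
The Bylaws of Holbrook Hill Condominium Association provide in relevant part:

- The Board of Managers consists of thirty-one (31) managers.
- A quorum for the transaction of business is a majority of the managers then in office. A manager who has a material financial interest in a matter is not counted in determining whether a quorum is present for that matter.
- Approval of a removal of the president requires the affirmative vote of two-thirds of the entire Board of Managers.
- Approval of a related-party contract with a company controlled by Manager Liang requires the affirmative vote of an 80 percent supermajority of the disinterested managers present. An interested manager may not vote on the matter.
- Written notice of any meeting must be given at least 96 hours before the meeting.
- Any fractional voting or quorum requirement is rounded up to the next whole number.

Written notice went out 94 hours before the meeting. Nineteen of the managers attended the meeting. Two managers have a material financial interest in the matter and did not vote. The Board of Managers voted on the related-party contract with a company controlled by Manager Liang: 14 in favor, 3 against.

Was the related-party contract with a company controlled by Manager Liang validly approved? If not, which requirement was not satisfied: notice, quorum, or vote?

Invalid — notice requirement not satisfied.

Notice: 94 hours given; 96 required (94 < 96). Not satisfied.
Quorum: 19 present, but the 2 interested managers do not count, leaving 17. Quorum is 16. Satisfied.
Vote: the related-party contract with a company controlled by Manager Liang requires four-fifths of the disinterested managers present (19 − 2 = 17). 4/5 of 17 = 13.60, rounded up to 14, so 14 affirmative votes are needed; 14 voted in favor. Satisfied.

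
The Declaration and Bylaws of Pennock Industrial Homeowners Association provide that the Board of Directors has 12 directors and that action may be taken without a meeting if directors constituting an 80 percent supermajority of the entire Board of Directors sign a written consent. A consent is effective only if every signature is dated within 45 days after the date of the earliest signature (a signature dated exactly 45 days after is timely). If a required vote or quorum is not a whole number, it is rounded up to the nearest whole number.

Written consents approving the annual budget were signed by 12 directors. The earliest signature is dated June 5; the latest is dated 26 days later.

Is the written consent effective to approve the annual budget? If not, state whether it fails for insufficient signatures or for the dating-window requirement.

Effective — both the signature and dating-window requirements are satisfied.

Signatures required: an 80 percent supermajority of 12 — 4/5 of 12 = 9.60, rounded up to 10, so 10 needed; 12 signed. Sufficient.
Dating window: the latest signature is 26 days after the earliest; the limit is 45 days. Within the window.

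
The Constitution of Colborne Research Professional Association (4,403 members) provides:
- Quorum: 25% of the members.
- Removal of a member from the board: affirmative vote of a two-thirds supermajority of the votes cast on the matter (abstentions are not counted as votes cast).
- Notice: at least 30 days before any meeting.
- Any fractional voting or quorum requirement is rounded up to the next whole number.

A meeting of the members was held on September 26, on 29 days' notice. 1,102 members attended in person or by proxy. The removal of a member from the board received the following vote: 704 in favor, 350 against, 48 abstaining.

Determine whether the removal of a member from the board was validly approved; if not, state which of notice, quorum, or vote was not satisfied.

Notice: 29 days given; 30 required. Not satisfied.
Quorum: 25% of 4,403 = 1,100.75, rounded up to 1,101; 1,102 present. Satisfied.
Vote: requires two-thirds of the votes cast (1,102 − 48 abstaining = 1,054); 2/3 of 1054 = 702.67, rounded up to 703, so 703 needed; 704 in favor. Satisfied.

Invalid — notice requirement not satisfied.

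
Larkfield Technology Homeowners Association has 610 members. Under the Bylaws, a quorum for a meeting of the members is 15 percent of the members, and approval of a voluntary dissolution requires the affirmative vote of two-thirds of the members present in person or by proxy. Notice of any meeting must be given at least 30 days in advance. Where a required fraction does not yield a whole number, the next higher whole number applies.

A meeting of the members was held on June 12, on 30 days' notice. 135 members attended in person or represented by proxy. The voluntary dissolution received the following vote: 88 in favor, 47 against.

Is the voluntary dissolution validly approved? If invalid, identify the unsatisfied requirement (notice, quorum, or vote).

Invalid — vote requirement not satisfied.

Notice: 30 days given; 30 required. Satisfied.
Quorum: 15% of 610 = 91.50, rounded up to 92; 135 present. Satisfied.
Vote: requires two-thirds of those present (135); 2/3 of 135 = 90, so 90 needed; 88 in favor. Not satisfied.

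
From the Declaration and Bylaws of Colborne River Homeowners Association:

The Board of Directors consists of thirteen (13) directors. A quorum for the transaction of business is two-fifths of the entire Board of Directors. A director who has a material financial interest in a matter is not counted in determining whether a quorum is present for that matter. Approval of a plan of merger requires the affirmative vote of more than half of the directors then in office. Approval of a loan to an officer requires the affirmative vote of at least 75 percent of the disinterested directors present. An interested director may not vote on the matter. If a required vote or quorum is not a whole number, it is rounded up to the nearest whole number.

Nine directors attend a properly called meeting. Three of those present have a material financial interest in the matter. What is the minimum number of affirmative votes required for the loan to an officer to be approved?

The loan to an officer requires three-fourths of the disinterested directors present (9 − 3 = 6).
3/4 of 6 = 4.50, rounded up to 5.

5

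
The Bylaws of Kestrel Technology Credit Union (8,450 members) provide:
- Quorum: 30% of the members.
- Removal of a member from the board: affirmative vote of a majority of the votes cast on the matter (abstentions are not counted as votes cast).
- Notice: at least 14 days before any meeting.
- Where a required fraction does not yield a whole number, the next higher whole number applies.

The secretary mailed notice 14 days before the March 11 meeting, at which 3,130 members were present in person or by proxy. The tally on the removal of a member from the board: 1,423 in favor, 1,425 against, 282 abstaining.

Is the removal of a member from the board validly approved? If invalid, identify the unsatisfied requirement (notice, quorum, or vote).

Notice: 14 days given; 14 required. Satisfied.
Quorum: 30% of 8,450 = 2,535; 3,130 present. Satisfied.
Vote: requires a majority of the votes cast (3,130 − 282 abstaining = 2,848); a majority of 2848 is 1425, so 1,425 needed; 1,423 in favor. Not satisfied.

Invalid — vote requirement not satisfied.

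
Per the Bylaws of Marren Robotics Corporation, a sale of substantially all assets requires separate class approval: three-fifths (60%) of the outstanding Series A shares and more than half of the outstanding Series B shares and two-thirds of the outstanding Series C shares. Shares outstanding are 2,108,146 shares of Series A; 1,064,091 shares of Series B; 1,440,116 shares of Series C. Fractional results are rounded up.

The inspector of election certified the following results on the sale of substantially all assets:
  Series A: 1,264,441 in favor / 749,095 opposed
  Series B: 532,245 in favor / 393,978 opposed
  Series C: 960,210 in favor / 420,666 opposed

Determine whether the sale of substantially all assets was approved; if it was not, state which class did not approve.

Not approved — the Series A shares did not give the required vote.

Series A: 3/5 of 2108146 = 1264887.60, rounded up to 1264888; 1,264,888 required, 1,264,441 in favor — not approved.
Series B: a majority of 1064091 is 532046; 532,046 required, 532,245 in favor — approved.
Series C: 2/3 of 1440116 = 960077.33, rounded up to 960078; 960,078 required, 960,210 in favor — approved.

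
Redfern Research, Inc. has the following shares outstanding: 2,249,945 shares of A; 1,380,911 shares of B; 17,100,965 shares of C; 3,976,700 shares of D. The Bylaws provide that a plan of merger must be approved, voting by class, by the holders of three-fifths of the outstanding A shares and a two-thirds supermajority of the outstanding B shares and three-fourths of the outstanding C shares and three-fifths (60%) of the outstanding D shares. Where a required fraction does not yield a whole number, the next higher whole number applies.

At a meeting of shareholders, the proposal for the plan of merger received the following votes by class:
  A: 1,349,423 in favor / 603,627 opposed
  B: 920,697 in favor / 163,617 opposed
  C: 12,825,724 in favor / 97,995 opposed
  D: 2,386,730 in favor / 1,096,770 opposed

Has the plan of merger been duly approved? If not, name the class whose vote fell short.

Not approved — the A shares did not give the required vote.

A: 3/5 of 2249945 = 1349967; 1,349,967 required, 1,349,423 in favor — not approved.
B: 2/3 of 1380911 = 920607.33, rounded up to 920608; 920,608 required, 920,697 in favor — approved.
C: 3/4 of 17100965 = 12825723.75, rounded up to 12825724; 12,825,724 required, 12,825,724 in favor — approved.
D: 3/5 of 3976700 = 2386020; 2,386,020 required, 2,386,730 in favor — approved.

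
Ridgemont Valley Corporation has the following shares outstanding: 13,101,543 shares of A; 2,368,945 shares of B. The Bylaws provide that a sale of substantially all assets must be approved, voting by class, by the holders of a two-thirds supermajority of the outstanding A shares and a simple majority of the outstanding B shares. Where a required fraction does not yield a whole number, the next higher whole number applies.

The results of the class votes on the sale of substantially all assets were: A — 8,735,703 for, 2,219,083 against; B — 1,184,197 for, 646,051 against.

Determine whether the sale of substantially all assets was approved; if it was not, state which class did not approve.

A: 2/3 of 13101543 = 8734362; 8,734,362 required, 8,735,703 in favor — approved.
B: a majority of 2368945 is 1184473; 1,184,473 required, 1,184,197 in favor — not approved.

Not approved — the B shares did not give the required vote.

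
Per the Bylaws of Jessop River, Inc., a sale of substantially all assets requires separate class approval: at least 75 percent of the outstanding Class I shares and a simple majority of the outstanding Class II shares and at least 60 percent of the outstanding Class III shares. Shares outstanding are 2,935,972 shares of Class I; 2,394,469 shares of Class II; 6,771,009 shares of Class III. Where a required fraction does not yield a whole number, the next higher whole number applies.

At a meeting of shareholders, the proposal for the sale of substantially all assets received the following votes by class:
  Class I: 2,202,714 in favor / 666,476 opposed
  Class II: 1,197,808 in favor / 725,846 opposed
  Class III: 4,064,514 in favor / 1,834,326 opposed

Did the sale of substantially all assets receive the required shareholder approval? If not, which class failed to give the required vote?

Approved — every class gave the required vote.

Class I: 3/4 of 2935972 = 2201979; 2,201,979 required, 2,202,714 in favor — approved.
Class II: a majority of 2394469 is 1197235; 1,197,235 required, 1,197,808 in favor — approved.
Class III: 3/5 of 6771009 = 4062605.40, rounded up to 4062606; 4,062,606 required, 4,064,514 in favor — approved.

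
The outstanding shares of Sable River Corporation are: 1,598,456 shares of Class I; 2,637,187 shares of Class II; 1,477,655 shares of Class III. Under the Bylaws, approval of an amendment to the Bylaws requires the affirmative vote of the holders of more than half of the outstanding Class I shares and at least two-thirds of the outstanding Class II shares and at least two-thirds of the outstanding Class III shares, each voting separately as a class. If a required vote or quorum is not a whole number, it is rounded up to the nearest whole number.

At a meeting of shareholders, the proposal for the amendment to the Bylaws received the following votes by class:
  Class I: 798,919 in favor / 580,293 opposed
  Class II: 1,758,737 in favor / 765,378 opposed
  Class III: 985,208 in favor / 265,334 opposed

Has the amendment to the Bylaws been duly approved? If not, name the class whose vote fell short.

Class I: a majority of 1598456 is 799229; 799,229 required, 798,919 in favor — not approved.
Class II: 2/3 of 2637187 = 1758124.67, rounded up to 1758125; 1,758,125 required, 1,758,737 in favor — approved.
Class III: 2/3 of 1477655 = 985103.33, rounded up to 985104; 985,104 required, 985,208 in favor — approved.

Not approved — the Class I shares did not give the required vote.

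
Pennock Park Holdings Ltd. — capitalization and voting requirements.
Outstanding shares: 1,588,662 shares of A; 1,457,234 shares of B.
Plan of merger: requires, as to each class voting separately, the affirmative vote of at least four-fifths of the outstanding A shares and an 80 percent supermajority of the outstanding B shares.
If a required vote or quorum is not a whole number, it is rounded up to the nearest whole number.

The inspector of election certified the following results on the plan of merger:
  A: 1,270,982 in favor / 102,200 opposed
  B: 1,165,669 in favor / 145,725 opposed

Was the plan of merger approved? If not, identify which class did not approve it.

A: 4/5 of 1588662 = 1270929.60, rounded up to 1270930; 1,270,930 required, 1,270,982 in favor — approved.
B: 4/5 of 1457234 = 1165787.20, rounded up to 1165788; 1,165,788 required, 1,165,669 in favor — not approved.

Not approved — the B shares did not give the required vote.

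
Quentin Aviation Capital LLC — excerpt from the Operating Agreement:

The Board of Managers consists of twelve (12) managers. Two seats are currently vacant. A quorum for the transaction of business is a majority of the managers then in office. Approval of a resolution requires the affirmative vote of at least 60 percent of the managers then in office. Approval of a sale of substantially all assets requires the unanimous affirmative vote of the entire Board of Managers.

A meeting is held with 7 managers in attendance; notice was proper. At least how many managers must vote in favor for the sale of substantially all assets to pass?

The sale of substantially all assets requires the unanimous vote of the entire Board of Managers (12).
Unanimous means all 12.
(Only 7 can vote, so the sale of substantially all assets cannot pass at this meeting, but the required vote is still 12.)

12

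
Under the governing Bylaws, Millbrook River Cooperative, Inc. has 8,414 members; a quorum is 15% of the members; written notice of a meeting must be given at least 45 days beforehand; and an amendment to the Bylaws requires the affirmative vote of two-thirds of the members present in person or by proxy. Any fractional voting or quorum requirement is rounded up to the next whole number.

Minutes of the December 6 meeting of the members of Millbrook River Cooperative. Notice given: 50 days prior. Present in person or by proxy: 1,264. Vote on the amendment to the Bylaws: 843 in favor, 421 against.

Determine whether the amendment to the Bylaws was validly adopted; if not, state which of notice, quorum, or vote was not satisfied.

Valid — all requirements satisfied.

Notice: 50 days given; 45 required. Satisfied.
Quorum: 15% of 8,414 = 1,262.10, rounded up to 1,263; 1,264 present. Satisfied.
Vote: requires two-thirds of those present (1,264); 2/3 of 1264 = 842.67, rounded up to 843, so 843 needed; 843 in favor. Satisfied.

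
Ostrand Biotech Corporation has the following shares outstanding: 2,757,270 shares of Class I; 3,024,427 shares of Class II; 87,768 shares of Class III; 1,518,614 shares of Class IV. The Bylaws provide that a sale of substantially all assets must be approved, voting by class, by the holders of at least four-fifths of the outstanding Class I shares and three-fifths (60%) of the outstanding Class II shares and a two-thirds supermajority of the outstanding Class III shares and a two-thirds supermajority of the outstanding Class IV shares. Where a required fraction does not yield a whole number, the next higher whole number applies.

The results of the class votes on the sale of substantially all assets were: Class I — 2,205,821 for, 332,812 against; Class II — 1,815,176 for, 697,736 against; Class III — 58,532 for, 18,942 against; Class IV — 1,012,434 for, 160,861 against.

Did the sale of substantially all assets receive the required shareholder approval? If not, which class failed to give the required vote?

Approved — every class gave the required vote.

Class I: 4/5 of 2757270 = 2205816; 2,205,816 required, 2,205,821 in favor — approved.
Class II: 3/5 of 3024427 = 1814656.20, rounded up to 1814657; 1,814,657 required, 1,815,176 in favor — approved.
Class III: 2/3 of 87768 = 58512; 58,512 required, 58,532 in favor — approved.
Class IV: 2/3 of 1518614 = 1012409.33, rounded up to 1012410; 1,012,410 required, 1,012,434 in favor — approved.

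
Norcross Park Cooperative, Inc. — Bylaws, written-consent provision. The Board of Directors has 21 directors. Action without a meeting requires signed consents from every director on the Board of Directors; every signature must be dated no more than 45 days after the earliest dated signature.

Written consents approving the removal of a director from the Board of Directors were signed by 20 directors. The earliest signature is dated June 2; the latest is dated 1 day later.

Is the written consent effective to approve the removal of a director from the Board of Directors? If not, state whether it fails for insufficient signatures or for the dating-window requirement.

Signatures required: every one of 21 — unanimous means all 21, so 21 needed; 20 signed. Insufficient.
Dating window: the latest signature is 1 day after the earliest; the limit is 45 days. Within the window.

Not effective — insufficient signatures.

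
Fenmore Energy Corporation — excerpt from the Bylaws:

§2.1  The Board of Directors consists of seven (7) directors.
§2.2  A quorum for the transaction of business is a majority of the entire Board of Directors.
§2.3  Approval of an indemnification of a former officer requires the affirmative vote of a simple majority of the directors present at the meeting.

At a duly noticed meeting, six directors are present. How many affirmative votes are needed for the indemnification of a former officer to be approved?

4

The indemnification of a former officer requires a majority of the directors present (6).
A majority of 6 is 4.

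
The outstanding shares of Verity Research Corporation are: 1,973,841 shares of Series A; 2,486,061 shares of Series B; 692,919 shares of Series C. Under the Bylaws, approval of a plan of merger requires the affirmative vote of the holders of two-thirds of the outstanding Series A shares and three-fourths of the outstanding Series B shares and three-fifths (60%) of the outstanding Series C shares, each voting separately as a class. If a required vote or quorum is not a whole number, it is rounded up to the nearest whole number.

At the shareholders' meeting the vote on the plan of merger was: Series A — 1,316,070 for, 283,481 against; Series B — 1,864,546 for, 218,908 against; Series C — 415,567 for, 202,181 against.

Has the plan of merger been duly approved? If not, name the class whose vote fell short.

Not approved — the Series C shares did not give the required vote.

Series A: 2/3 of 1973841 = 1315894; 1,315,894 required, 1,316,070 in favor — approved.
Series B: 3/4 of 2486061 = 1864545.75, rounded up to 1864546; 1,864,546 required, 1,864,546 in favor — approved.
Series C: 3/5 of 692919 = 415751.40, rounded up to 415752; 415,752 required, 415,567 in favor — not approved.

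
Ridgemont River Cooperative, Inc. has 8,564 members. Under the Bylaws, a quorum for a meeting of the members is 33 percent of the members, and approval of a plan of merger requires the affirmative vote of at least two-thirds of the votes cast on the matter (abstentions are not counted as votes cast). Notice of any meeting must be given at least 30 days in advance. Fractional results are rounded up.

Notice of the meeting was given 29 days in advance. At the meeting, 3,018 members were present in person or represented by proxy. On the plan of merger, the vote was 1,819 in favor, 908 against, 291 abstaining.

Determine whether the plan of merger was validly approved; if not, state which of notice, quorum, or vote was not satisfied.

Notice: 29 days given; 30 required. Not satisfied.
Quorum: 33% of 8,564 = 2,826.12, rounded up to 2,827; 3,018 present. Satisfied.
Vote: requires two-thirds of the votes cast (3,018 − 291 abstaining = 2,727); 2/3 of 2727 = 1818, so 1,818 needed; 1,819 in favor. Satisfied.

Invalid — notice requirement not satisfied.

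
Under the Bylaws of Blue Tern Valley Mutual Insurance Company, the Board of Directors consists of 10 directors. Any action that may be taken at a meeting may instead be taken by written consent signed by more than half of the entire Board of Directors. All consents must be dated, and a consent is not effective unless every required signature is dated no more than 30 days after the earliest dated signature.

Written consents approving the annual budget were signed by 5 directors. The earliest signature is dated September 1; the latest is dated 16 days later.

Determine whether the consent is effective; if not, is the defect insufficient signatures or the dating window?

Not effective — insufficient signatures.

Signatures required: more than half of 10 — a majority of 10 is 6, so 6 needed; 5 signed. Insufficient.
Dating window: the latest signature is 16 days after the earliest; the limit is 30 days. Within the window.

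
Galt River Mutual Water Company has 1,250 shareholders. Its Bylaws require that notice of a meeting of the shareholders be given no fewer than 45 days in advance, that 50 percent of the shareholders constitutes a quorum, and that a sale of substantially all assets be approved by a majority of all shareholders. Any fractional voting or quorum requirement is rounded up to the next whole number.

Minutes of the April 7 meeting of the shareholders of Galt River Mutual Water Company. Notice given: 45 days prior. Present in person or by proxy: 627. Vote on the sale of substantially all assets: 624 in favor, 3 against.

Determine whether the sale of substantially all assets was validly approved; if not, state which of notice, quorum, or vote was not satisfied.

Invalid — vote requirement not satisfied.

Notice: 45 days given; 45 required. Satisfied.
Quorum: 50% of 1,250 = 625; 627 present. Satisfied.
Vote: requires a majority of all shareholders (1,250); a majority of 1250 is 626, so 626 needed; 624 in favor. Not satisfied.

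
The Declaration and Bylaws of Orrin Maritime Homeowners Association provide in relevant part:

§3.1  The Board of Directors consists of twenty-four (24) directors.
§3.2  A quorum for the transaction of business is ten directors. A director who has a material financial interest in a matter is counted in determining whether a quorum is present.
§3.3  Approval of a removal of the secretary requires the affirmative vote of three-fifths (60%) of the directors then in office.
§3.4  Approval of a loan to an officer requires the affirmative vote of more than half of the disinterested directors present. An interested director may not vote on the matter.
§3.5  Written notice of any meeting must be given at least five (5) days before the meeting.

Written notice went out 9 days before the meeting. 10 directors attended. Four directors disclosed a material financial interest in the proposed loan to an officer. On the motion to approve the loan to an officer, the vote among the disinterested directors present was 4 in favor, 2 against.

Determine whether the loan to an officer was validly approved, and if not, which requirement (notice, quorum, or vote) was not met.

Notice: 9 days given; 5 required (9 ≥ 5). Satisfied.
Quorum: 10 present (interested directors count toward quorum); quorum is 10. Satisfied.
Vote: the loan to an officer requires a majority of the disinterested directors present (10 − 4 = 6). A majority of 6 is 4, so 4 affirmative votes are needed; 4 voted in favor. Satisfied.

Valid — all requirements satisfied.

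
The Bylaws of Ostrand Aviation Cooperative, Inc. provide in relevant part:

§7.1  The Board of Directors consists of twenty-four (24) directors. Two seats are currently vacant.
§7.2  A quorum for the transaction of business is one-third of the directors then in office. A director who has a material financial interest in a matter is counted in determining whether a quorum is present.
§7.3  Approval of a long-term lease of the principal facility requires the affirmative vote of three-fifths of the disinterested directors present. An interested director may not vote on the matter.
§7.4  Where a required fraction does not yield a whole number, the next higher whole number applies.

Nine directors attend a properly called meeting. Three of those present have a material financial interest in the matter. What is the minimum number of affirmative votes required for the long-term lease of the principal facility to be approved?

The long-term lease of the principal facility requires three-fifths of the disinterested directors present (9 − 3 = 6).
3/5 of 6 = 3.60, rounded up to 4.

4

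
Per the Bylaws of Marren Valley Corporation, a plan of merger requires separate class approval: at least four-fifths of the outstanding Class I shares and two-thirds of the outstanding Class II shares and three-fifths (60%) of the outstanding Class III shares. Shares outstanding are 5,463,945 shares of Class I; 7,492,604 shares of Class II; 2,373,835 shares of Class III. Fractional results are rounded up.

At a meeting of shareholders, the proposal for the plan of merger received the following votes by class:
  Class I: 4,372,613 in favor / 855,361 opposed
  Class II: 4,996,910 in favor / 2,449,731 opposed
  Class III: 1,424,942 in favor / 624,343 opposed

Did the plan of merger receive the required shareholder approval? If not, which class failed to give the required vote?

Approved — every class gave the required vote.

Class I: 4/5 of 5463945 = 4371156; 4,371,156 required, 4,372,613 in favor — approved.
Class II: 2/3 of 7492604 = 4995069.33, rounded up to 4995070; 4,995,070 required, 4,996,910 in favor — approved.
Class III: 3/5 of 2373835 = 1424301; 1,424,301 required, 1,424,942 in favor — approved.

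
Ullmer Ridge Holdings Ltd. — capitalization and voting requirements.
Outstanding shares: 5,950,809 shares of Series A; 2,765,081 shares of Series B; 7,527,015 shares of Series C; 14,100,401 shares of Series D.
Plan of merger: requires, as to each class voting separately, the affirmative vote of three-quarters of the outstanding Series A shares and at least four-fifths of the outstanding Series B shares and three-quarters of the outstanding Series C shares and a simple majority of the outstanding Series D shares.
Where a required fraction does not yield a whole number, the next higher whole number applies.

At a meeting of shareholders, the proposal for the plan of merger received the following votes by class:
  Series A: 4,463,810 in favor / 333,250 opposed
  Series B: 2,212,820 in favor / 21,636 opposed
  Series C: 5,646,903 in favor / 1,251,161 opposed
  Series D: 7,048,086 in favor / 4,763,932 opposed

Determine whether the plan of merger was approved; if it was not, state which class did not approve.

Not approved — the Series D shares did not give the required vote.

Series A: 3/4 of 5950809 = 4463106.75, rounded up to 4463107; 4,463,107 required, 4,463,810 in favor — approved.
Series B: 4/5 of 2765081 = 2212064.80, rounded up to 2212065; 2,212,065 required, 2,212,820 in favor — approved.
Series C: 3/4 of 7527015 = 5645261.25, rounded up to 5645262; 5,645,262 required, 5,646,903 in favor — approved.
Series D: a majority of 14100401 is 7050201; 7,050,201 required, 7,048,086 in favor — not approved.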